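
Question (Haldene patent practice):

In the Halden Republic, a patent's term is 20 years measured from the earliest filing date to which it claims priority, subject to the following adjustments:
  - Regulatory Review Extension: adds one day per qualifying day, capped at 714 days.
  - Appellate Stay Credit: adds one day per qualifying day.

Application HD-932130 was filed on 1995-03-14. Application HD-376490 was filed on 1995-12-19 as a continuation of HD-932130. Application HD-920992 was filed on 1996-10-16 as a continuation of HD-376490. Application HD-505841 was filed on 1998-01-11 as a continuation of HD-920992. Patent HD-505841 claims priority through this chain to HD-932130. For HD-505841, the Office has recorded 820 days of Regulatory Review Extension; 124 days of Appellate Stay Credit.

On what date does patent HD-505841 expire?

Earliest priority filing: 14 March 1995.
Base term: 14 March 1995 + 20 years → 14 March 2015.
Regulatory Review Extension: 820 days claimed exceeds the 714-day cap, so +714 days → 25 February 2017.
Appellate Stay Credit: +124 days → 29 June 2017.

2017-06-29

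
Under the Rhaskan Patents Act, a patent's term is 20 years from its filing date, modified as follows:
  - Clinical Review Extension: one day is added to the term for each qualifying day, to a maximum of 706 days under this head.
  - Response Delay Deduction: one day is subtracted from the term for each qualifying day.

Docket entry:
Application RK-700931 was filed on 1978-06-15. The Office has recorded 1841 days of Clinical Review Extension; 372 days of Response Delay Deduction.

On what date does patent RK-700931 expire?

1999-05-15

Base term: filing date + 20 years → 15 June 1998.
Clinical Review Extension: 1841 days claimed exceeds the 706-day cap, so +706 days → 21 May 2000.
Response Delay Deduction: −372 days → 15 May 1999.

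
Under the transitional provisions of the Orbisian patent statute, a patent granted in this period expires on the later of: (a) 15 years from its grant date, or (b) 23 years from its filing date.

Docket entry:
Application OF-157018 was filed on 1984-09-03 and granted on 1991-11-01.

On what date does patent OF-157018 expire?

2007-09-03

(a) grant + 15 years → 1 November 2006.
(b) filing + 23 years → 3 September 2007.
Later of the two: 3 September 2007.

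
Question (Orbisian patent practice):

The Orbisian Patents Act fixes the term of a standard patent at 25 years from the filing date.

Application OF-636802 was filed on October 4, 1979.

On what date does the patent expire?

Filing date + 25 years → 4 October 2004.

October 4, 2004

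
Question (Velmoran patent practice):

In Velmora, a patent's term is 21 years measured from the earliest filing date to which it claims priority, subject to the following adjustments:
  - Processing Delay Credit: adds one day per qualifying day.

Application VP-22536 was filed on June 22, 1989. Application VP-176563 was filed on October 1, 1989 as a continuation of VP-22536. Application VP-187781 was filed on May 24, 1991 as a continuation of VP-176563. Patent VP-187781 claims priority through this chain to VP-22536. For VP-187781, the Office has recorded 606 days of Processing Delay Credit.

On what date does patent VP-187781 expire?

2012-02-18

Earliest priority filing: 22 June 1989.
Base term: 22 June 1989 + 21 years → 22 June 2010.
Processing Delay Credit: +606 days → 18 February 2012.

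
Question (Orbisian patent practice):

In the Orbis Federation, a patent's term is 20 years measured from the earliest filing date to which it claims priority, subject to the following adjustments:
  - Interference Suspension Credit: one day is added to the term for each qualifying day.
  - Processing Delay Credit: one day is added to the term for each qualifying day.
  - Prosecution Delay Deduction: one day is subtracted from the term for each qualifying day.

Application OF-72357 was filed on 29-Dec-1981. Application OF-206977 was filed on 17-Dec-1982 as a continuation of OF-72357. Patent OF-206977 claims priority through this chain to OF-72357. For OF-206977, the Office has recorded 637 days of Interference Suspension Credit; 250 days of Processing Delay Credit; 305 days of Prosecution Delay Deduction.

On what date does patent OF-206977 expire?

2003-08-03

Earliest priority filing: 29 December 1981.
Base term: 29 December 1981 + 20 years → 29 December 2001.
Interference Suspension Credit: +637 days → 27 September 2003.
Processing Delay Credit: +250 days → 3 June 2004.
Prosecution Delay Deduction: −305 days → 3 August 2003.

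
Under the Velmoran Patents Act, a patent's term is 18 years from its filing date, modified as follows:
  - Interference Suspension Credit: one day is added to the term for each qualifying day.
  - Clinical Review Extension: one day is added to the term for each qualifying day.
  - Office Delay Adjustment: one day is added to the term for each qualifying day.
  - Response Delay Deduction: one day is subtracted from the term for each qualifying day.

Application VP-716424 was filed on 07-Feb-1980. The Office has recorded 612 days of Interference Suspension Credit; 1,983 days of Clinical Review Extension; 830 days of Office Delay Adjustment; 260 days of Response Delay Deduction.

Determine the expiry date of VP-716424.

2006-10-08

Base term: filing date + 18 years → 7 February 1998.
Interference Suspension Credit: +612 days → 12 October 1999.
Clinical Review Extension: +1983 days → 17 March 2005.
Office Delay Adjustment: +830 days → 25 June 2007.
Response Delay Deduction: −260 days → 8 October 2006.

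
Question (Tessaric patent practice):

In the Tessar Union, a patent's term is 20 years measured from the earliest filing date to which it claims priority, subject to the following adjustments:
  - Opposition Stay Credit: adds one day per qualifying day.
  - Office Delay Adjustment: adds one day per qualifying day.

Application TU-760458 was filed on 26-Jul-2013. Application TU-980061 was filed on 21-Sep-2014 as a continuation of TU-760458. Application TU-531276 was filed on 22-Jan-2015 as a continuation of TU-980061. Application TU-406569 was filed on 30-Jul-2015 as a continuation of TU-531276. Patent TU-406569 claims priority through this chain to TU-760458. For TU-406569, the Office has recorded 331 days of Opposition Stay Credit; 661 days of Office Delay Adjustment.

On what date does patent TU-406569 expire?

Earliest priority filing: 26 July 2013.
Base term: 26 July 2013 + 20 years → 26 July 2033.
Opposition Stay Credit: +331 days → 22 June 2034.
Office Delay Adjustment: +661 days → 13 April 2036.

April 13, 2036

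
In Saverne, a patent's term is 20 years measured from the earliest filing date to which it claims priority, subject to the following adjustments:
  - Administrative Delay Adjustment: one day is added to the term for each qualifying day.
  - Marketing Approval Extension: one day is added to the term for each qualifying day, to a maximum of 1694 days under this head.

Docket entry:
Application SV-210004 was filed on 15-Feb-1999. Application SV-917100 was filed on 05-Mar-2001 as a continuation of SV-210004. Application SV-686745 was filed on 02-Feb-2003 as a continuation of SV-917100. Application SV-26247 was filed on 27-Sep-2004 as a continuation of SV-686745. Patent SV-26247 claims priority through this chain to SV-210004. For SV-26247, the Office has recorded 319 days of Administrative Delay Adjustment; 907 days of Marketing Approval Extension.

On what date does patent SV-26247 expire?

2022-06-25

Earliest priority filing: 15 February 1999.
Base term: 15 February 1999 + 20 years → 15 February 2019.
Administrative Delay Adjustment: +319 days → 31 December 2019.
Marketing Approval Extension: 907 days (within the 1694-day cap) → +907 days → 25 June 2022.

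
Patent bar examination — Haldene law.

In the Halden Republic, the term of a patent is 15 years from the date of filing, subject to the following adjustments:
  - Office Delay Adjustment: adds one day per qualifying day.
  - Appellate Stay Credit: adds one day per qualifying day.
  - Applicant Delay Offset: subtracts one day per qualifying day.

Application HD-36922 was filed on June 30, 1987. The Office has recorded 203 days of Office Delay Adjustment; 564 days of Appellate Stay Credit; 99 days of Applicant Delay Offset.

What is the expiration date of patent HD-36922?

2004-04-28

Base term: filing date + 15 years → 30 June 2002.
Office Delay Adjustment: +203 days → 19 January 2003.
Appellate Stay Credit: +564 days → 5 August 2004.
Applicant Delay Offset: −99 days → 28 April 2004.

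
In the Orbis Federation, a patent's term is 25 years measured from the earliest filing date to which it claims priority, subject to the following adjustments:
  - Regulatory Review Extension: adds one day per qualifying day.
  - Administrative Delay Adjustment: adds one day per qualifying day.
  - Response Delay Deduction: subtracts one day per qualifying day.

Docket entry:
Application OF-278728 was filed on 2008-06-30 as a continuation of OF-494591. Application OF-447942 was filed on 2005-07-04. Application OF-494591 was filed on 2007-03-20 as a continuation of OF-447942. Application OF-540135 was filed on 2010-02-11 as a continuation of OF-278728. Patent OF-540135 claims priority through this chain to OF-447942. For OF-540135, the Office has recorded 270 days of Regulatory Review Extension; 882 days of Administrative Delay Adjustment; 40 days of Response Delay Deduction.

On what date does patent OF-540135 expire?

Earliest priority filing: 4 July 2005.
Base term: 4 July 2005 + 25 years → 4 July 2030.
Regulatory Review Extension: +270 days → 31 March 2031.
Administrative Delay Adjustment: +882 days → 29 August 2033.
Response Delay Deduction: −40 days → 20 July 2033.

2033-07-20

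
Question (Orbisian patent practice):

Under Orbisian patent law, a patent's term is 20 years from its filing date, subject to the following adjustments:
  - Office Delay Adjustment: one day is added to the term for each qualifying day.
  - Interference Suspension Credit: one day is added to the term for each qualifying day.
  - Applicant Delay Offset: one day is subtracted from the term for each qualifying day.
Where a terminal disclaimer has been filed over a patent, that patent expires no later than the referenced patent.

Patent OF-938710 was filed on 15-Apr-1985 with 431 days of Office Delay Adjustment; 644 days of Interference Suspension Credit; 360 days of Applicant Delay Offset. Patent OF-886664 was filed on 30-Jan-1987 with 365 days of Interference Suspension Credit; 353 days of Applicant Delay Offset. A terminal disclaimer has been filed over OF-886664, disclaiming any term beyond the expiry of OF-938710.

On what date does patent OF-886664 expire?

Natural term of OF-886664:
  Base: filing + 20 years → 30 January 2007.
  Interference Suspension Credit: +365 days → 30 January 2008.
  Applicant Delay Offset: −353 days → 11 February 2007.
Expiry of referenced patent OF-938710:
  Base: filing + 20 years → 15 April 2005.
  Office Delay Adjustment: +431 days → 20 June 2006.
  Interference Suspension Credit: +644 days → 25 March 2008.
  Applicant Delay Offset: −360 days → 31 March 2007.
Terminal disclaimer: OF-886664 expires on the earlier of 11 February 2007 and 31 March 2007.

February 11, 2007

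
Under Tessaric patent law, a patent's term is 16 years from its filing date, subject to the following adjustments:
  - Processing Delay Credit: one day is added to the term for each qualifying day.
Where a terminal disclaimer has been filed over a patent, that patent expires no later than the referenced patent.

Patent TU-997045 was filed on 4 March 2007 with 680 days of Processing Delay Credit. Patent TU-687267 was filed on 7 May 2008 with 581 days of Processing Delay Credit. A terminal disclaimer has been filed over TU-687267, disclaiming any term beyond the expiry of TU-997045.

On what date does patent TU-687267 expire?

January 12, 2025

Natural term of TU-687267:
  Base: filing + 16 years → 7 May 2024.
  Processing Delay Credit: +581 days → 9 December 2025.
Expiry of referenced patent TU-997045:
  Base: filing + 16 years → 4 March 2023.
  Processing Delay Credit: +680 days → 12 January 2025.
Terminal disclaimer: TU-687267 expires on the earlier of 9 December 2025 and 12 January 2025.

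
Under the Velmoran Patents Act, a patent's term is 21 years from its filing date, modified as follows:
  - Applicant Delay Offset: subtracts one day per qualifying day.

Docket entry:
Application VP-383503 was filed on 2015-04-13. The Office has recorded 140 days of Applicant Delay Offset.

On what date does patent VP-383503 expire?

Base term: filing date + 21 years → 13 April 2036.
Applicant Delay Offset: −140 days → 25 November 2035.

November 25, 2035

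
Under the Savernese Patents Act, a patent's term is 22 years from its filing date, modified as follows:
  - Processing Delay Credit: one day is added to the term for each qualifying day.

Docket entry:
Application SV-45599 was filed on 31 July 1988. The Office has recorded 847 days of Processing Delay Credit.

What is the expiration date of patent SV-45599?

November 24, 2012

Base term: filing date + 22 years → 31 July 2010.
Processing Delay Credit: +847 days → 24 November 2012.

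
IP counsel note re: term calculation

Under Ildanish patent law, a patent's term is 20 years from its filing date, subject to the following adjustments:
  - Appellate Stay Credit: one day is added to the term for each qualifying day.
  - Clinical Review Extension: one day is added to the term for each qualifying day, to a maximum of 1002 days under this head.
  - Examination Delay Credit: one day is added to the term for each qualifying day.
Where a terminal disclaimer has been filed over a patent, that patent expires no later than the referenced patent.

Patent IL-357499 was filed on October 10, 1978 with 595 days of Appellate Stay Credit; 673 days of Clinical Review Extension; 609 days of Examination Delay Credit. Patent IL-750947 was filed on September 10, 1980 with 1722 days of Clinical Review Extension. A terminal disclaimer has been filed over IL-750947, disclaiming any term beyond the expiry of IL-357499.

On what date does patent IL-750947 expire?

Natural term of IL-750947:
  Base: filing + 20 years → 10 September 2000.
  Clinical Review Extension: 1722 days claimed exceeds the 1002-day cap, so +1002 days → 9 June 2003.
Expiry of referenced patent IL-357499:
  Base: filing + 20 years → 10 October 1998.
  Appellate Stay Credit: +595 days → 27 May 2000.
  Clinical Review Extension: 673 days (within the 1002-day cap) → +673 days → 31 March 2002.
  Examination Delay Credit: +609 days → 30 November 2003.
Terminal disclaimer: IL-750947 expires on the earlier of 9 June 2003 and 30 November 2003.

2003-06-09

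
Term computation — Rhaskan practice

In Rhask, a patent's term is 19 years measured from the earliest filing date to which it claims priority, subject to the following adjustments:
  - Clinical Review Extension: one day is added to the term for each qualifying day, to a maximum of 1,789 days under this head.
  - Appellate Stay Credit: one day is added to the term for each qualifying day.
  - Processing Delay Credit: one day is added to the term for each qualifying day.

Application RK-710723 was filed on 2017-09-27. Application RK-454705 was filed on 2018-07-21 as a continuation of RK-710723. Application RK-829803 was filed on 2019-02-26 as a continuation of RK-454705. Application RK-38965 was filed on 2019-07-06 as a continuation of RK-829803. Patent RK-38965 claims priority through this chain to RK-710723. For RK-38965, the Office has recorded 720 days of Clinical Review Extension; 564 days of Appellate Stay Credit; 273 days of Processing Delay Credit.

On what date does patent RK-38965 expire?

Earliest priority filing: 27 September 2017.
Base term: 27 September 2017 + 19 years → 27 September 2036.
Clinical Review Extension: 720 days (within the 1789-day cap) → +720 days → 17 September 2038.
Appellate Stay Credit: +564 days → 3 April 2040.
Processing Delay Credit: +273 days → 1 January 2041.

2041-01-01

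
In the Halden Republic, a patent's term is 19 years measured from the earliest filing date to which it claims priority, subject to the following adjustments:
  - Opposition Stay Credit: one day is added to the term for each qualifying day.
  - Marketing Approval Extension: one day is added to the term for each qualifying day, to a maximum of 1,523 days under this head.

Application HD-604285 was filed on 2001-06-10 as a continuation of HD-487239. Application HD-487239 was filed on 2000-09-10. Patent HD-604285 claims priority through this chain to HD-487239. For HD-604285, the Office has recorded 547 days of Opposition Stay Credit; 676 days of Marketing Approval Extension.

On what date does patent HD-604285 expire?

Earliest priority filing: 10 September 2000.
Base term: 10 September 2000 + 19 years → 10 September 2019.
Opposition Stay Credit: +547 days → 10 March 2021.
Marketing Approval Extension: 676 days (within the 1523-day cap) → +676 days → 15 January 2023.

2023-01-15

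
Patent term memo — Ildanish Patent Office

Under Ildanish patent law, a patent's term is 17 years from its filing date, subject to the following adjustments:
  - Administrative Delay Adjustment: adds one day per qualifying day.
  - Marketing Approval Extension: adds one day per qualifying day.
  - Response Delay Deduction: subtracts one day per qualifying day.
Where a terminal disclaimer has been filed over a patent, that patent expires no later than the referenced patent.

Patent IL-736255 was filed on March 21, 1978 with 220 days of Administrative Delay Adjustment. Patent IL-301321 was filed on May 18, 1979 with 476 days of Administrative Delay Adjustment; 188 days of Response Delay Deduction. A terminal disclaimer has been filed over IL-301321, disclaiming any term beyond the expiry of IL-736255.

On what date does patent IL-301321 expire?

1995-10-27

Natural term of IL-301321:
  Base: filing + 17 years → 18 May 1996.
  Administrative Delay Adjustment: +476 days → 6 September 1997.
  Response Delay Deduction: −188 days → 2 March 1997.
Expiry of referenced patent IL-736255:
  Base: filing + 17 years → 21 March 1995.
  Administrative Delay Adjustment: +220 days → 27 October 1995.
Terminal disclaimer: IL-301321 expires on the earlier of 2 March 1997 and 27 October 1995.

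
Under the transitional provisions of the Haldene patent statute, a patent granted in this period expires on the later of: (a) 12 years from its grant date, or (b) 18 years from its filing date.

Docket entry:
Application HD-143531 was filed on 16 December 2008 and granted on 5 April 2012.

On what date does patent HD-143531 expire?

(a) grant + 12 years → 5 April 2024.
(b) filing + 18 years → 16 December 2026.
Later of the two: 16 December 2026.

December 16, 2026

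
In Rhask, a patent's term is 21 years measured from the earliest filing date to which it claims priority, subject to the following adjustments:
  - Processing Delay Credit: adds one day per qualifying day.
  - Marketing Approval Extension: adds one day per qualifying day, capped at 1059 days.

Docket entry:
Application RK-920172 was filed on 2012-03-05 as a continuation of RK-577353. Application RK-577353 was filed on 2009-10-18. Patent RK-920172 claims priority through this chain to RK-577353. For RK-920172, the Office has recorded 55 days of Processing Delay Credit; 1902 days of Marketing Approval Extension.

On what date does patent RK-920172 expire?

Earliest priority filing: 18 October 2009.
Base term: 18 October 2009 + 21 years → 18 October 2030.
Processing Delay Credit: +55 days → 12 December 2030.
Marketing Approval Extension: 1902 days claimed exceeds the 1059-day cap, so +1059 days → 5 November 2033.

November 5, 2033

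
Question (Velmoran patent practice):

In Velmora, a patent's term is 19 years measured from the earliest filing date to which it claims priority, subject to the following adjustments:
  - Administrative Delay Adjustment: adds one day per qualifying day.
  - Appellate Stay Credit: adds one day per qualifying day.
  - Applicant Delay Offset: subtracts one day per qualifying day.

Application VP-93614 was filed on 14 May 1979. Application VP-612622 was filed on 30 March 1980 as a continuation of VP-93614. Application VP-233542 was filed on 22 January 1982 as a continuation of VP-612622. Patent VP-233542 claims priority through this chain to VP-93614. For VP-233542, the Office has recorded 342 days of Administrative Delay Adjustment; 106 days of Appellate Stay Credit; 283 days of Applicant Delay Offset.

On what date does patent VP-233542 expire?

1998-10-26

Earliest priority filing: 14 May 1979.
Base term: 14 May 1979 + 19 years → 14 May 1998.
Administrative Delay Adjustment: +342 days → 21 April 1999.
Appellate Stay Credit: +106 days → 5 August 1999.
Applicant Delay Offset: −283 days → 26 October 1998.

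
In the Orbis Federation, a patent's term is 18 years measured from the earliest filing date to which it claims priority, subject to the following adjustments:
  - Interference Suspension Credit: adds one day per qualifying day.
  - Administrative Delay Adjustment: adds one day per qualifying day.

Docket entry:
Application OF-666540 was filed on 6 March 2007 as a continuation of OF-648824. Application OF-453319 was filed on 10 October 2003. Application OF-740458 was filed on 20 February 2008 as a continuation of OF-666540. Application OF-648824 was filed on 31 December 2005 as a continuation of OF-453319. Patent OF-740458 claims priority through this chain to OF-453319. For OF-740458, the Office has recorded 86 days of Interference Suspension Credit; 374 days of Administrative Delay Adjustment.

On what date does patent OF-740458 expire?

Earliest priority filing: 10 October 2003.
Base term: 10 October 2003 + 18 years → 10 October 2021.
Interference Suspension Credit: +86 days → 4 January 2022.
Administrative Delay Adjustment: +374 days → 13 January 2023.

January 13, 2023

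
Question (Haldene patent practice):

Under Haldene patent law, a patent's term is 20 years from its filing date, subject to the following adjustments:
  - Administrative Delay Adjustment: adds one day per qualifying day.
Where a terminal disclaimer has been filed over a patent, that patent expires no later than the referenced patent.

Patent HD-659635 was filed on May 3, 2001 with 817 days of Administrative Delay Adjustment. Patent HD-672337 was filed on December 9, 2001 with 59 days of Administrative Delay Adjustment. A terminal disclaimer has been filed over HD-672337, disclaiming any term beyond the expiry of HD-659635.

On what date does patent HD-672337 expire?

Natural term of HD-672337:
  Base: filing + 20 years → 9 December 2021.
  Administrative Delay Adjustment: +59 days → 6 February 2022.
Expiry of referenced patent HD-659635:
  Base: filing + 20 years → 3 May 2021.
  Administrative Delay Adjustment: +817 days → 29 July 2023.
Terminal disclaimer: HD-672337 expires on the earlier of 6 February 2022 and 29 July 2023.

2022-02-06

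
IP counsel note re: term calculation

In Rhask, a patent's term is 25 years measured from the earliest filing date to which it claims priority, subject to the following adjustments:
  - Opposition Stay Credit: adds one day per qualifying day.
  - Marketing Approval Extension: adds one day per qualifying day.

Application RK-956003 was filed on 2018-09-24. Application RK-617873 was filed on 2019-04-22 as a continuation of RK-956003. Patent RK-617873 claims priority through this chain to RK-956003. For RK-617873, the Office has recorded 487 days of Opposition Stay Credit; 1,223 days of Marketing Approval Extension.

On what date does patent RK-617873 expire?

Earliest priority filing: 24 September 2018.
Base term: 24 September 2018 + 25 years → 24 September 2043.
Opposition Stay Credit: +487 days → 23 January 2045.
Marketing Approval Extension: +1223 days → 30 May 2048.

May 30, 2048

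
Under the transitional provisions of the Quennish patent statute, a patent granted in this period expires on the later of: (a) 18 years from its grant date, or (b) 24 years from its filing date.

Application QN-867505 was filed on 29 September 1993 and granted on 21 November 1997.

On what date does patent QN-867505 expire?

(a) grant + 18 years → 21 November 2015.
(b) filing + 24 years → 29 September 2017.
Later of the two: 29 September 2017.

September 29, 2017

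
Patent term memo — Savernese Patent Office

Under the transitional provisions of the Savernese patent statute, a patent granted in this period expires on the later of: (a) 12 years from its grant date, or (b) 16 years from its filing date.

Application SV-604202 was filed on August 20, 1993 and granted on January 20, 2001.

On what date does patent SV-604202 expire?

(a) grant + 12 years → 20 January 2013.
(b) filing + 16 years → 20 August 2009.
Later of the two: 20 January 2013.

2013-01-20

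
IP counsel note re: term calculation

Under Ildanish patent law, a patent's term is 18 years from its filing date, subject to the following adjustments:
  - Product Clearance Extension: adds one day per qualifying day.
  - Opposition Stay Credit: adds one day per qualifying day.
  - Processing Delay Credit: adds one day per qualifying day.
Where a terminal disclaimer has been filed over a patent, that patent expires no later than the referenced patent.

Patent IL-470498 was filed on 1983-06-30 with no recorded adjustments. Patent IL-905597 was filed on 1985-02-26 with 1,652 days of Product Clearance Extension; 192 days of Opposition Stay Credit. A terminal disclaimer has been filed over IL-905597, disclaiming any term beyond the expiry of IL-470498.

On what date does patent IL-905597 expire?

2001-06-30

Natural term of IL-905597:
  Base: filing + 18 years → 26 February 2003.
  Product Clearance Extension: +1652 days → 5 September 2007.
  Opposition Stay Credit: +192 days → 15 March 2008.
Expiry of referenced patent IL-470498:
  Base: filing + 18 years → 30 June 2001.
Terminal disclaimer: IL-905597 expires on the earlier of 15 March 2008 and 30 June 2001.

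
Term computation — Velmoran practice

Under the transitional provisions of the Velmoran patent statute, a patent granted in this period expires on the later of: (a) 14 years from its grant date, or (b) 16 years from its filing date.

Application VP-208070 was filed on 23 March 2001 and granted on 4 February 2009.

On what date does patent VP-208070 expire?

February 4, 2023

(a) grant + 14 years → 4 February 2023.
(b) filing + 16 years → 23 March 2017.
Later of the two: 4 February 2023.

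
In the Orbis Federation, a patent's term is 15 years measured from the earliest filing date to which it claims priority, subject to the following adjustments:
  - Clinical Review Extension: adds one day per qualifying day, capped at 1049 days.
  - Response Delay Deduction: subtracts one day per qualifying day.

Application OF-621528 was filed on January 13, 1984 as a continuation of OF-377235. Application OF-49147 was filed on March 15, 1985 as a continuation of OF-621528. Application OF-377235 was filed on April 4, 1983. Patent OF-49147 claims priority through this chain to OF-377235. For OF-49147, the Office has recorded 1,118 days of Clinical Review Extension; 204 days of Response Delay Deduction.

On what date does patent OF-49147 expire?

2000-07-27

Earliest priority filing: 4 April 1983.
Base term: 4 April 1983 + 15 years → 4 April 1998.
Clinical Review Extension: 1118 days claimed exceeds the 1049-day cap, so +1049 days → 16 February 2001.
Response Delay Deduction: −204 days → 27 July 2000.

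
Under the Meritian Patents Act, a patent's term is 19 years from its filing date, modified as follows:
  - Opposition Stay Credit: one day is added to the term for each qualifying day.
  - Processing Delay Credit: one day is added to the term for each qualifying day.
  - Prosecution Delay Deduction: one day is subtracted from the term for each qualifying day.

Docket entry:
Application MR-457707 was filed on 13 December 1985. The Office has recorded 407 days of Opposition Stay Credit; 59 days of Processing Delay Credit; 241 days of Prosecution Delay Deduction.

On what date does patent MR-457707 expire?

Base term: filing date + 19 years → 13 December 2004.
Opposition Stay Credit: +407 days → 24 January 2006.
Processing Delay Credit: +59 days → 24 March 2006.
Prosecution Delay Deduction: −241 days → 26 July 2005.

2005-07-26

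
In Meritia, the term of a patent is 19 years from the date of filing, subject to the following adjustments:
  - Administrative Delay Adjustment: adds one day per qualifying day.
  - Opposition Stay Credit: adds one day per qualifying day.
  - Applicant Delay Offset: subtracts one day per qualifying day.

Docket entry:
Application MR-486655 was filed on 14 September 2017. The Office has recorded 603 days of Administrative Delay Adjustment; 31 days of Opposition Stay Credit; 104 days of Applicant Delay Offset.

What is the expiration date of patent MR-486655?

February 26, 2038

Base term: filing date + 19 years → 14 September 2036.
Administrative Delay Adjustment: +603 days → 10 May 2038.
Opposition Stay Credit: +31 days → 10 June 2038.
Applicant Delay Offset: −104 days → 26 February 2038.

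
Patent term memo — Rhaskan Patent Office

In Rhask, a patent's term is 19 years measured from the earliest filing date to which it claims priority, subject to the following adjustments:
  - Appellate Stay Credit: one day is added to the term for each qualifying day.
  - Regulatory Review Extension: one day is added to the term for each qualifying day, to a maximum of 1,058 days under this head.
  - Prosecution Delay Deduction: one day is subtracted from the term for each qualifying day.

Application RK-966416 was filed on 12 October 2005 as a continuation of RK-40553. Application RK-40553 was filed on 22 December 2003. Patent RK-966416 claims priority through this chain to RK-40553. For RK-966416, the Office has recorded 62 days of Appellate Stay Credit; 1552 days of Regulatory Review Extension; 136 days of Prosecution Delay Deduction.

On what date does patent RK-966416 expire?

2025-09-01

Earliest priority filing: 22 December 2003.
Base term: 22 December 2003 + 19 years → 22 December 2022.
Appellate Stay Credit: +62 days → 22 February 2023.
Regulatory Review Extension: 1552 days claimed exceeds the 1058-day cap, so +1058 days → 15 January 2026.
Prosecution Delay Deduction: −136 days → 1 September 2025.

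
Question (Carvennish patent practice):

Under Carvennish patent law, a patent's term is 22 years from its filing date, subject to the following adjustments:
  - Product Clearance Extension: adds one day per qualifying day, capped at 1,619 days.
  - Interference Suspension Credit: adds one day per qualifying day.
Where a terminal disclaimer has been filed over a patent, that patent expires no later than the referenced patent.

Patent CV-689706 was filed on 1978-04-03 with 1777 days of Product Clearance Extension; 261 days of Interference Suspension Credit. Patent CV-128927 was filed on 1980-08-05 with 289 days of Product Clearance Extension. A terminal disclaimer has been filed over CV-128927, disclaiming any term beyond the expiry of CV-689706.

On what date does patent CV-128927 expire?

Natural term of CV-128927:
  Base: filing + 22 years → 5 August 2002.
  Product Clearance Extension: 289 days (within the 1619-day cap) → +289 days → 21 May 2003.
Expiry of referenced patent CV-689706:
  Base: filing + 22 years → 3 April 2000.
  Product Clearance Extension: 1777 days claimed exceeds the 1619-day cap, so +1619 days → 8 September 2004.
  Interference Suspension Credit: +261 days → 27 May 2005.
Terminal disclaimer: CV-128927 expires on the earlier of 21 May 2003 and 27 May 2005.

May 21, 2003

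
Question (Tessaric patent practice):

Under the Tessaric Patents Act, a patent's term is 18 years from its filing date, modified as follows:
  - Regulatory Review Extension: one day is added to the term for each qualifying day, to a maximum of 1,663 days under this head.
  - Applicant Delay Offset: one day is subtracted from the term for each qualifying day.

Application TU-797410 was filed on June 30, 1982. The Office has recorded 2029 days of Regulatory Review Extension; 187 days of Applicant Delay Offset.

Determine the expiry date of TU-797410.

July 15, 2004

Base term: filing date + 18 years → 30 June 2000.
Regulatory Review Extension: 2029 days claimed exceeds the 1663-day cap, so +1663 days → 18 January 2005.
Applicant Delay Offset: −187 days → 15 July 2004.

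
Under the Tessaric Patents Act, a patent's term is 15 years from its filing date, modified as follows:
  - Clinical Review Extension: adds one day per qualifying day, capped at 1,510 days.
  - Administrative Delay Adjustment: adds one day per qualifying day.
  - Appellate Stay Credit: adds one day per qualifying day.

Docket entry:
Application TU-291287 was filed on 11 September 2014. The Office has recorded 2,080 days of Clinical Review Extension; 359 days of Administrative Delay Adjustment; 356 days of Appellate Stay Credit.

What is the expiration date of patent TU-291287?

October 15, 2035

Base term: filing date + 15 years → 11 September 2029.
Clinical Review Extension: 2080 days claimed exceeds the 1510-day cap, so +1510 days → 30 October 2033.
Administrative Delay Adjustment: +359 days → 24 October 2034.
Appellate Stay Credit: +356 days → 15 October 2035.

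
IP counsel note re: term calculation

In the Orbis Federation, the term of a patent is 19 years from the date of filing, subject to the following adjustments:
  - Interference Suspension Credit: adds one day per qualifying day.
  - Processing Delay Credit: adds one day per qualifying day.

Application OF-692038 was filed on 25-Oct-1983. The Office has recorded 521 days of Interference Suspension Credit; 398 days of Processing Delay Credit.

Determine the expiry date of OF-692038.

2005-05-01

Base term: filing date + 19 years → 25 October 2002.
Interference Suspension Credit: +521 days → 29 March 2004.
Processing Delay Credit: +398 days → 1 May 2005.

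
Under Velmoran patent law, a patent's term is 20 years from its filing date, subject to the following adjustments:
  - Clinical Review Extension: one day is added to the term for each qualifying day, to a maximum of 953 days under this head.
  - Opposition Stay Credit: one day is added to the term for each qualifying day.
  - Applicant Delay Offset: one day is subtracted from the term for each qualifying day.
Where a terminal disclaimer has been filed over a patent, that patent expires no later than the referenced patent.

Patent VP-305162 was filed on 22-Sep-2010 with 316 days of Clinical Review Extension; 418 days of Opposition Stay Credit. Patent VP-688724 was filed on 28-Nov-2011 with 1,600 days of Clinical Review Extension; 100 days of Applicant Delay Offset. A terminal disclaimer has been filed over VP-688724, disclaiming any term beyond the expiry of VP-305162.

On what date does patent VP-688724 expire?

2032-09-25

Natural term of VP-688724:
  Base: filing + 20 years → 28 November 2031.
  Clinical Review Extension: 1600 days claimed exceeds the 953-day cap, so +953 days → 8 July 2034.
  Applicant Delay Offset: −100 days → 30 March 2034.
Expiry of referenced patent VP-305162:
  Base: filing + 20 years → 22 September 2030.
  Clinical Review Extension: 316 days (within the 953-day cap) → +316 days → 4 August 2031.
  Opposition Stay Credit: +418 days → 25 September 2032.
Terminal disclaimer: VP-688724 expires on the earlier of 30 March 2034 and 25 September 2032.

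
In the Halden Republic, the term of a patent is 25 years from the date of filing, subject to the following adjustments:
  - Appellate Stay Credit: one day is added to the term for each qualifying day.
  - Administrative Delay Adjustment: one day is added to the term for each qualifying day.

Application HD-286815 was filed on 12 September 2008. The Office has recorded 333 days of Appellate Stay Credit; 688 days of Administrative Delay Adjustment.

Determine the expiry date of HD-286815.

2036-06-29

Base term: filing date + 25 years → 12 September 2033.
Appellate Stay Credit: +333 days → 11 August 2034.
Administrative Delay Adjustment: +688 days → 29 June 2036.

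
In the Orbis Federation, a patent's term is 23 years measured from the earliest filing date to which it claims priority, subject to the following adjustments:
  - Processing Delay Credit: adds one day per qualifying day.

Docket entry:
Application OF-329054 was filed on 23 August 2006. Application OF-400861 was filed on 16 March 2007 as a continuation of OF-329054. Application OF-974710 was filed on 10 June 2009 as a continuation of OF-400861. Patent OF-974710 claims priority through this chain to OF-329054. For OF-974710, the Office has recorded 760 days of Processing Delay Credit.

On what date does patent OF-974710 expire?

September 22, 2031

Earliest priority filing: 23 August 2006.
Base term: 23 August 2006 + 23 years → 23 August 2029.
Processing Delay Credit: +760 days → 22 September 2031.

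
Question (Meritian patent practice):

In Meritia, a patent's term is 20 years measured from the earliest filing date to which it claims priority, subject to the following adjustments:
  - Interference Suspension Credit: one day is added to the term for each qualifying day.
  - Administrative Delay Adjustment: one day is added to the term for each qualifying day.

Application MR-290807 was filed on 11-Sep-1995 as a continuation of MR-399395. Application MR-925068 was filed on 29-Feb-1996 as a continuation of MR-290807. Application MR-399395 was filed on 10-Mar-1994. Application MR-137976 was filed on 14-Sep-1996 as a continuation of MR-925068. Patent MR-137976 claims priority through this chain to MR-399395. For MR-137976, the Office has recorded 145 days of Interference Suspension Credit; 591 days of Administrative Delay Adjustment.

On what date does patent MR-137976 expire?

Earliest priority filing: 10 March 1994.
Base term: 10 March 1994 + 20 years → 10 March 2014.
Interference Suspension Credit: +145 days → 2 August 2014.
Administrative Delay Adjustment: +591 days → 15 March 2016.

2016-03-15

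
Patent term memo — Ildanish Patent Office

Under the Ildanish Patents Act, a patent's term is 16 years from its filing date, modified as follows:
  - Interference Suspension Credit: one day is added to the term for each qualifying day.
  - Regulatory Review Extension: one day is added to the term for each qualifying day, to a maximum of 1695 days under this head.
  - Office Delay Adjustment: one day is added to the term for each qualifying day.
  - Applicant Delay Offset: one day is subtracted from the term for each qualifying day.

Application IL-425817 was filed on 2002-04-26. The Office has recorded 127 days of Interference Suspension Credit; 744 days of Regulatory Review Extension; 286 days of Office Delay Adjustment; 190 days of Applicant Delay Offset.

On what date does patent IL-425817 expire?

Base term: filing date + 16 years → 26 April 2018.
Interference Suspension Credit: +127 days → 31 August 2018.
Regulatory Review Extension: 744 days (within the 1695-day cap) → +744 days → 13 September 2020.
Office Delay Adjustment: +286 days → 26 June 2021.
Applicant Delay Offset: −190 days → 18 December 2020.

December 18, 2020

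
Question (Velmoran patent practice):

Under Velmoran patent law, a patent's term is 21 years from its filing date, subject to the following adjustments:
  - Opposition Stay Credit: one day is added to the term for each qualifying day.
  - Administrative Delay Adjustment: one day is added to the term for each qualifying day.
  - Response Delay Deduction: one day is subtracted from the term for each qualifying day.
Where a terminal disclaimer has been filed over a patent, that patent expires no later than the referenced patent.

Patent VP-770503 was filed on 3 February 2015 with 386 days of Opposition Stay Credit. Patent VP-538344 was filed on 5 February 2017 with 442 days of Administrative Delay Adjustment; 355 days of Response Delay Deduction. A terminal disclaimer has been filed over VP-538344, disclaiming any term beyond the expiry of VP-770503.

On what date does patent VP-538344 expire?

Natural term of VP-538344:
  Base: filing + 21 years → 5 February 2038.
  Administrative Delay Adjustment: +442 days → 23 April 2039.
  Response Delay Deduction: −355 days → 3 May 2038.
Expiry of referenced patent VP-770503:
  Base: filing + 21 years → 3 February 2036.
  Opposition Stay Credit: +386 days → 23 February 2037.
Terminal disclaimer: VP-538344 expires on the earlier of 3 May 2038 and 23 February 2037.

2037-02-23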